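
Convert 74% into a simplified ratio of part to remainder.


Part = 74%, Remainder = 26%
Ratio = 74:26
GCD(74, 26) = 2
Simplify: 37:13 = 37:13

37:13


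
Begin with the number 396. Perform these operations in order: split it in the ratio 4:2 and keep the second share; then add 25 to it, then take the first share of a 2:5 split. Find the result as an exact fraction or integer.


Start with 396.
Step 1: Split 4:2, second share = 396 * 2/6 = 132
Step 2: Add 25: 132+25=157; split 2:5 first = 157*2/7 = 314/7
Final result = 314/7

314/7


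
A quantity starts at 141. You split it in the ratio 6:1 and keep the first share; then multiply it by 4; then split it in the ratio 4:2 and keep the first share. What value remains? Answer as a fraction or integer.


Start with 141.
Step 1: Split 6:1, first share = 141 * 6/7 = 846/7
Step 2: Multiply by 4: 846/7 * 4 = 3384/7
Step 3: Split 4:2, first share = 3384/7 * 4/6 = 2256/7
Final result = 2256/7

2256/7


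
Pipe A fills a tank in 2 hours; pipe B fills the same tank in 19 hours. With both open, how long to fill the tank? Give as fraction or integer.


Rate of A = 1/2 job per hour
Rate of B = 1/19 job per hour
Combined rate = 1/2 + 1/19
Find common denominator: (19 + 2)/(2*19) = 21/38
Combined rate = 21/38 job per hour
Time together = 1 / (21/38) = 38/21 hours

38/21


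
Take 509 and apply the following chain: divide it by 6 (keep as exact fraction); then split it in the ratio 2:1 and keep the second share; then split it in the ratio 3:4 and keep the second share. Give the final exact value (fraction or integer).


Start with 509.
Step 1: Divide by 6: 509 / 6 = 509/6
Step 2: Split 2:1, second share = 509/6 * 1/3 = 509/18
Step 3: Split 3:4, second share = 509/18 * 4/7 = 1018/63
Final result = 1018/63

1018/63


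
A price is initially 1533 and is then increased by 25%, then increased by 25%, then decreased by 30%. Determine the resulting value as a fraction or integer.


Start: 1533
Step 1: increase by 25% => multiply by 125/100
  1533 * 125/100 = 7665/4
Step 2: increase by 25% => multiply by 125/100
  7665/4 * 125/100 = 38325/16
Step 3: decrease by 30% => multiply by 70/100
  38325/16 * 70/100 = 53655/32
Final value = 53655/32

53655/32


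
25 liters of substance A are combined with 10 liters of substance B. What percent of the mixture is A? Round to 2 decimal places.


Volume of A = 25 L
Volume of B = 10 L
Total volume = 25 + 10 = 35 L
Percentage of A = (25/35) * 100
= 71.43%

71.43


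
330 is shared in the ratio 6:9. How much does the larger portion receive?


Total parts = 6 + 9 = 15
Value per part = 330 / 15 = 22
First share = 6 * 22 = 132
Second share = 9 * 22 = 198
Larger share = 198

198


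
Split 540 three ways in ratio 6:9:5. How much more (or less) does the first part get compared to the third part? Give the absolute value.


Total parts = 6 + 9 + 5 = 20
Value per part = 540 / 20 = 27
Shares: 6*27=162, 9*27=243, 5*27=135
First share = 162, third share = 135
Difference = |162 - 135| = 27

27


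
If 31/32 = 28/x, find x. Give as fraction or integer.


Setting up: 31/32 = 28/x
Cross multiply: 31 * x = 32 * 28
31x = 896
x = 896/31
x = 896/31

896/31


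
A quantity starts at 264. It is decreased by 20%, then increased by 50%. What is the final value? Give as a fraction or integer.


Start: 264
Step 1: decrease by 20% => multiply by 80/100
  264 * 80/100 = 1056/5
Step 2: increase by 50% => multiply by 150/100
  1056/5 * 150/100 = 1584/5
Final value = 1584/5

1584/5


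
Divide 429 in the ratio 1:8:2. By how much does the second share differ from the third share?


Total parts = 1 + 8 + 2 = 11
Value per part = 429 / 11 = 39
Shares: 1*39=39, 8*39=312, 2*39=78
Second share = 312, third share = 78
Difference = |312 - 78| = 234

234


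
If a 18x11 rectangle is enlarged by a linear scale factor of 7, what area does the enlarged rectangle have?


Original dimensions: 18 x 11
Enlargement factor = 7
New width = 18 * 7 = 126
New height = 11 * 7 = 77
New area = 126 * 77 = 9702

9702


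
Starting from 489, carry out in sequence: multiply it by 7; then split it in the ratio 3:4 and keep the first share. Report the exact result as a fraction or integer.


Start with 489.
Step 1: Multiply by 7: 489 * 7 = 3423
Step 2: Split 3:4, first share = 3423 * 3/7 = 1467
Final result = 1467

1467


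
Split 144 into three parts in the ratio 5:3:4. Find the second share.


Ratio = 5:3:4
Total parts = 5 + 3 + 4 = 12
Value per part = 144 / 12 = 12
First share = 5 * 12 = 60
Middle share = 3 * 12 = 36
Third share = 4 * 12 = 48

36


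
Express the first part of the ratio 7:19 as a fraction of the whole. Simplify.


Total parts = 7 + 19 = 26
First part fraction = 7/26
Simplify: 7/26 = 7/26

7/26


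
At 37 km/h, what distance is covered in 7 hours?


Using distance = speed * time
Speed = 37 km/h
Time = 7 hours
Distance = 37 * 7
= 259 km

259


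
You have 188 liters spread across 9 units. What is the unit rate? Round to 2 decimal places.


Total liters = 188
Number of units = 9
Unit rate = 188 / 9
= 20.89 liters per unit

20.89


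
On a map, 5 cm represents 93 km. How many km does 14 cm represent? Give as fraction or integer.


Map scale: 5 cm = 93 km
Measured distance on map = 14 cm
Set up proportion: 14 * 93 / 5
= 1302 / 5
= 1302/5 km

1302/5


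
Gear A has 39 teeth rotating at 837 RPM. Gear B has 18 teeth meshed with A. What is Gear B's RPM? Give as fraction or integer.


Gear ratio: teeth_A * RPM_A = teeth_B * RPM_B
39 * 837 = 18 * RPM_B
32643 = 18 * RPM_B
RPM_B = 32643 / 18
RPM_B = 3627/2

3627/2


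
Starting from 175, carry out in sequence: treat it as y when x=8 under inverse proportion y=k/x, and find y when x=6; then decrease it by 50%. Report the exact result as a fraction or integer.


Start with 175.
Step 1: Inverse prop: k = (175)*8; new y = k/6 = 175*8/6 = 700/3
Step 2: Decrease by 50%: 700/3 * 50/100 = 350/3
Final result = 350/3

350/3


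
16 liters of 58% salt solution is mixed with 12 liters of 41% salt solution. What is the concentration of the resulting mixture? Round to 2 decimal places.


Solute in mixture 1 = 58% of 16 L = 16*58/100 = 232/25 L
Solute in mixture 2 = 41% of 12 L = 12*41/100 = 123/25 L
Total solute = 232/25 + 123/25 = 71/5 L
Total volume = 16 + 12 = 28 L
Final concentration = 71/5/28 * 100 = 50.71%

50.71


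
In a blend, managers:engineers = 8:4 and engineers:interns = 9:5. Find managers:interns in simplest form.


Given a:b = 8:4 and b:c = 9:5
Make b consistent. Multiply first ratio by 9: a:b = 72:36
Multiply second ratio by 4: b:c = 36:20
Now b = 36 in both, so a:b:c = 72:36:20
Therefore a:c = 72:20
Simplify by GCD: a:c = 18:5

18:5


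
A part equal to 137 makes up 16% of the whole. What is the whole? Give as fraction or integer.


Given: 137 is 16% of the whole
Set up: 137 = 16/100 * whole
whole = 137 * 100 / 16
whole = 13700 / 16
whole = 3425/4

3425/4


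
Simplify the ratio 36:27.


Find GCD(36, 27)
GCD = 9
Divide both by 9: 36/9 = 4, 27/9 = 3
Simplified ratio = 4:3

4:3


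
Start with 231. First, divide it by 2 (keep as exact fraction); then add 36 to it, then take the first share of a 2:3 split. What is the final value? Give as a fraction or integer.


Start with 231.
Step 1: Divide by 2: 231 / 2 = 231/2
Step 2: Add 36: 231/2+36=303/2; split 2:3 first = 303/2*2/5 = 303/5
Final result = 303/5

303/5


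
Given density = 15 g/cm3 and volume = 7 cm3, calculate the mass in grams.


Using mass = density * volume
Density = 15 g/cm3
Volume = 7 cm3
Mass = 15 * 7
= 105 g

105


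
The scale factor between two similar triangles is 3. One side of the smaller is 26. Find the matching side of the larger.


Similar triangles have proportional sides
Scale factor = 3
Smaller side = 26
Corresponding larger side = 26 * 3
= 78

78


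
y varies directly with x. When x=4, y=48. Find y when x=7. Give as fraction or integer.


Direct proportion: y = kx
Find k: k = 48/4 = 12
Compute y at x=7: y = 12 * 7
y = 84

84


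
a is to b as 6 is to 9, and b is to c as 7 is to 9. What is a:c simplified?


Given a:b = 6:9 and b:c = 7:9
Make b consistent. Multiply first ratio by 7: a:b = 42:63
Multiply second ratio by 9: b:c = 63:81
Now b = 63 in both, so a:b:c = 42:63:81
Therefore a:c = 42:81
Simplify by GCD: a:c = 14:27

14:27


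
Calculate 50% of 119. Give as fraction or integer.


Compute 50% of 119
Convert percentage: 50% = 50/100
Multiply: 119 * 50/100
= 5950/100
= 119/2

119/2


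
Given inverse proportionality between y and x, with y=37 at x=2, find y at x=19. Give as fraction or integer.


Inverse proportion: y = k/x
Find k: k = 2 * 37 = 74
Compute y at x=19: y = 74/19
y = 74/19

74/19


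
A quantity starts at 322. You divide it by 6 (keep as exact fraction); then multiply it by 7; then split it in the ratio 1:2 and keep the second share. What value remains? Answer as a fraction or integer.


Start with 322.
Step 1: Divide by 6: 322 / 6 = 161/3
Step 2: Multiply by 7: 161/3 * 7 = 1127/3
Step 3: Split 1:2, second share = 1127/3 * 2/3 = 2254/9
Final result = 2254/9

2254/9


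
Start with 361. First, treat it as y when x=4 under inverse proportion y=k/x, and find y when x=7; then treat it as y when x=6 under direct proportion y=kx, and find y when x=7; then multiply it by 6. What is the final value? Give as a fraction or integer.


Start with 361.
Step 1: Inverse prop: k = (361)*4; new y = k/7 = 361*4/7 = 1444/7
Step 2: Direct prop: k = (1444/7)/6; new y = k*7 = 1444/7*7/6 = 722/3
Step 3: Multiply by 6: 722/3 * 6 = 1444
Final result = 1444

1444


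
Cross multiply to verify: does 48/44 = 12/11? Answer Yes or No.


Cross multiply to check 48/44 = 12/11
Left cross product: 48 * 11 = 528
Right cross product: 44 * 12 = 528
528 = 528
Equal, so proportions match => Yes

Yes


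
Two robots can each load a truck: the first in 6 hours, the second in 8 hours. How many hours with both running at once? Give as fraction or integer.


Rate of A = 1/6 job per hour
Rate of B = 1/8 job per hour
Combined rate = 1/6 + 1/8
Find common denominator: (8 + 6)/(6*8) = 14/48
Combined rate = 7/24 job per hour
Time together = 1 / (7/24) = 24/7 hours

24/7


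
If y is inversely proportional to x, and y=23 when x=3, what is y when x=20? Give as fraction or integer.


Inverse proportion: y = k/x
Find k: k = 3 * 23 = 69
Compute y at x=20: y = 69/20
y = 69/20

69/20


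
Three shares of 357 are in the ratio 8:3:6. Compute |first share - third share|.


Total parts = 8 + 3 + 6 = 17
Value per part = 357 / 17 = 21
Shares: 8*21=168, 3*21=63, 6*21=126
First share = 168, third share = 126
Difference = |168 - 126| = 42

42


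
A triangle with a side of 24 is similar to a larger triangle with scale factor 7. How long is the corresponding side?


Similar triangles have proportional sides
Scale factor = 7
Smaller side = 24
Corresponding larger side = 24 * 7
= 168

168


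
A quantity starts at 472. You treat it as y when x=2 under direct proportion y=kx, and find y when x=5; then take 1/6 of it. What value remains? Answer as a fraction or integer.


Start with 472.
Step 1: Direct prop: k = (472)/2; new y = k*5 = 472*5/2 = 1180
Step 2: Take 1/6: 1180 * 1/6 = 590/3
Final result = 590/3

590/3


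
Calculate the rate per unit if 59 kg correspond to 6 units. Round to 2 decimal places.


Total kg = 59
Number of units = 6
Unit rate = 59 / 6
= 9.83 kg per unit

9.83


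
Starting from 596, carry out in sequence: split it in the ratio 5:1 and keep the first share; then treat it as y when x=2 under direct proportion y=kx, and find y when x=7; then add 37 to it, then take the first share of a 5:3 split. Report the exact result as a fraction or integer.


Start with 596.
Step 1: Split 5:1, first share = 596 * 5/6 = 1490/3
Step 2: Direct prop: k = (1490/3)/2; new y = k*7 = 1490/3*7/2 = 5215/3
Step 3: Add 37: 5215/3+37=5326/3; split 5:3 first = 5326/3*5/8 = 13315/12
Final result = 13315/12

13315/12


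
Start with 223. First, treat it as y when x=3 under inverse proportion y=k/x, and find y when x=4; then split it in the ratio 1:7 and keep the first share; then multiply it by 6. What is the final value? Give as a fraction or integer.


Start with 223.
Step 1: Inverse prop: k = (223)*3; new y = k/4 = 223*3/4 = 669/4
Step 2: Split 1:7, first share = 669/4 * 1/8 = 669/32
Step 3: Multiply by 6: 669/32 * 6 = 2007/16
Final result = 2007/16

2007/16


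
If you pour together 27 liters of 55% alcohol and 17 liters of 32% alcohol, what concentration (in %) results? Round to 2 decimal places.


Solute in mixture 1 = 55% of 27 L = 27*55/100 = 297/20 L
Solute in mixture 2 = 32% of 17 L = 17*32/100 = 136/25 L
Total solute = 297/20 + 136/25 = 2029/100 L
Total volume = 27 + 17 = 44 L
Final concentration = 2029/100/44 * 100 = 46.11%

46.11


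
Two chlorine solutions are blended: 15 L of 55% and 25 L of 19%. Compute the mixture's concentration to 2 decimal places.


Solute in mixture 1 = 55% of 15 L = 15*55/100 = 33/4 L
Solute in mixture 2 = 19% of 25 L = 25*19/100 = 19/4 L
Total solute = 33/4 + 19/4 = 13 L
Total volume = 15 + 25 = 40 L
Final concentration = 13/40 * 100 = 32.50%

32.50


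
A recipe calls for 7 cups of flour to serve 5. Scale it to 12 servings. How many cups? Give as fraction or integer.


Original: 7 cups for 5 servings
Target servings = 12
Scaling factor = 12/5
New amount = 7 * 12/5
= 84/5
= 84/5 cups

84/5


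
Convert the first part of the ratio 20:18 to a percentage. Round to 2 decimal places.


Total parts = 20 + 18 = 38
First part fraction = 20/38
Percentage = (20/38) * 100
= 0.526316 * 100
= 52.63%

52.63


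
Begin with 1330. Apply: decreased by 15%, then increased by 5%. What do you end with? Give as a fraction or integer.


Start: 1330
Step 1: decrease by 15% => multiply by 85/100
  1330 * 85/100 = 2261/2
Step 2: increase by 5% => multiply by 105/100
  2261/2 * 105/100 = 47481/40
Final value = 47481/40

47481/40


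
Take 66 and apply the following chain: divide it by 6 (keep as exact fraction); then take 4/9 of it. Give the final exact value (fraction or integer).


Start with 66.
Step 1: Divide by 6: 66 / 6 = 11
Step 2: Take 4/9: 11 * 4/9 = 44/9
Final result = 44/9

44/9


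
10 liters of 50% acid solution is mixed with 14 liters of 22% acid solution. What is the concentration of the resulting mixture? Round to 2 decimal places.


Solute in mixture 1 = 50% of 10 L = 10*50/100 = 5 L
Solute in mixture 2 = 22% of 14 L = 14*22/100 = 77/25 L
Total solute = 5 + 77/25 = 202/25 L
Total volume = 10 + 14 = 24 L
Final concentration = 202/25/24 * 100 = 33.67%

33.67


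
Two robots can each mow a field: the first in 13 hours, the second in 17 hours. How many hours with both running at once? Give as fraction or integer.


Rate of A = 1/13 job per hour
Rate of B = 1/17 job per hour
Combined rate = 1/13 + 1/17
Find common denominator: (17 + 13)/(13*17) = 30/221
Combined rate = 30/221 job per hour
Time together = 1 / (30/221) = 221/30 hours

221/30


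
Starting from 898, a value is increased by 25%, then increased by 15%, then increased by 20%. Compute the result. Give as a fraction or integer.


Start: 898
Step 1: increase by 25% => multiply by 125/100
  898 * 125/100 = 2245/2
Step 2: increase by 15% => multiply by 115/100
  2245/2 * 115/100 = 10327/8
Step 3: increase by 20% => multiply by 120/100
  10327/8 * 120/100 = 30981/20
Final value = 30981/20

30981/20


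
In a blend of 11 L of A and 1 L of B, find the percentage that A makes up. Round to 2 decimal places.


Volume of A = 11 L
Volume of B = 1 L
Total volume = 11 + 1 = 12 L
Percentage of A = (11/12) * 100
= 91.67%

91.67


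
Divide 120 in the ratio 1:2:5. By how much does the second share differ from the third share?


Total parts = 1 + 2 + 5 = 8
Value per part = 120 / 8 = 15
Shares: 1*15=15, 2*15=30, 5*15=75
Second share = 30, third share = 75
Difference = |30 - 75| = 45

45


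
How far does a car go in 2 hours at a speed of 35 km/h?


Using distance = speed * time
Speed = 35 km/h
Time = 2 hours
Distance = 35 * 2
= 70 km

70


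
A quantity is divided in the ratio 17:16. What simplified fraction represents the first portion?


Total parts = 17 + 16 = 33
First part fraction = 17/33
Simplify: 17/33 = 17/33

17/33


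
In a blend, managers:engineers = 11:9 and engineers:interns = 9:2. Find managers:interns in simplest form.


Given a:b = 11:9 and b:c = 9:2
Make b consistent. Multiply first ratio by 9: a:b = 99:81
Multiply second ratio by 9: b:c = 81:18
Now b = 81 in both, so a:b:c = 99:81:18
Therefore a:c = 99:18
Simplify by GCD: a:c = 11:2

11:2


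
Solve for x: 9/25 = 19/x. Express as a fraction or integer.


Setting up: 9/25 = 19/x
Cross multiply: 9 * x = 25 * 19
9x = 475
x = 475/9
x = 475/9

475/9


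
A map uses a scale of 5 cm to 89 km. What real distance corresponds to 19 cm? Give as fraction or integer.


Map scale: 5 cm = 89 km
Measured distance on map = 19 cm
Set up proportion: 19 * 89 / 5
= 1691 / 5
= 1691/5 km

1691/5


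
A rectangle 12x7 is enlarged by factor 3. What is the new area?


Original dimensions: 12 x 7
Enlargement factor = 3
New width = 12 * 3 = 36
New height = 7 * 3 = 21
New area = 36 * 21 = 756

756


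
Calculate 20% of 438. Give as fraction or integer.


Compute 20% of 438
Convert percentage: 20% = 20/100
Multiply: 438 * 20/100
= 8760/100
= 438/5

438/5


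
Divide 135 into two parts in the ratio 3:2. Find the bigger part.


Total parts = 3 + 2 = 5
Value per part = 135 / 5 = 27
First share = 3 * 27 = 81
Second share = 2 * 27 = 54
Larger share = 81

81


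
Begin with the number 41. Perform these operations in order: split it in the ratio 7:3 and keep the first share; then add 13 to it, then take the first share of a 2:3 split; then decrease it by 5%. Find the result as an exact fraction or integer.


Start with 41.
Step 1: Split 7:3, first share = 41 * 7/10 = 287/10
Step 2: Add 13: 287/10+13=417/10; split 2:3 first = 417/10*2/5 = 417/25
Step 3: Decrease by 5%: 417/25 * 95/100 = 7923/500
Final result = 7923/500

7923/500


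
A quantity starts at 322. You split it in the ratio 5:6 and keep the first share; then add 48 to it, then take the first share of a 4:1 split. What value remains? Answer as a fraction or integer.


Start with 322.
Step 1: Split 5:6, first share = 322 * 5/11 = 1610/11
Step 2: Add 48: 1610/11+48=2138/11; split 4:1 first = 2138/11*4/5 = 8552/55
Final result = 8552/55

8552/55


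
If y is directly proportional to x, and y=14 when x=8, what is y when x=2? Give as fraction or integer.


Direct proportion: y = kx
Find k: k = 14/8 = 7/4
Compute y at x=2: y = 7/4 * 2
y = 7/2

7/2


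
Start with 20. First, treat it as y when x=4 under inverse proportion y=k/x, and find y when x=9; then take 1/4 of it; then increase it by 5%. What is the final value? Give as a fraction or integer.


Start with 20.
Step 1: Inverse prop: k = (20)*4; new y = k/9 = 20*4/9 = 80/9
Step 2: Take 1/4: 80/9 * 1/4 = 20/9
Step 3: Increase by 5%: 20/9 * 105/100 = 7/3
Final result = 7/3

7/3


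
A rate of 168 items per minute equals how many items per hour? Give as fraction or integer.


Converting from per minute to per hour
Rate = 168 items per minute
Multiply by 60: 168 * 60
= 10080 items per hour

10080


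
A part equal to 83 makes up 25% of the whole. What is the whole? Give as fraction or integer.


Given: 83 is 25% of the whole
Set up: 83 = 25/100 * whole
whole = 83 * 100 / 25
whole = 8300 / 25
whole = 332

332


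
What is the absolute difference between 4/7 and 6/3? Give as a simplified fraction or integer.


Simplify: 4/7 = 4/7 and 6/3 = 2
Find common denominator: LCD = 7
Convert: 4/7 and 14/7
Difference = |4 - 14|/7 = 10/7
Simplified = 10/7

10/7


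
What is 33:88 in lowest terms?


Find GCD(33, 88)
GCD = 11
Divide both by 11: 33/11 = 3, 88/11 = 8
Simplified ratio = 3:8

3:8


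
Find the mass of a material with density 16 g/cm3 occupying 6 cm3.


Using mass = density * volume
Density = 16 g/cm3
Volume = 6 cm3
Mass = 16 * 6
= 96 g

96


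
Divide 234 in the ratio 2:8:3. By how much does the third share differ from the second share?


Total parts = 2 + 8 + 3 = 13
Value per part = 234 / 13 = 18
Shares: 2*18=36, 8*18=144, 3*18=54
Third share = 54, second share = 144
Difference = |54 - 144| = 90

90


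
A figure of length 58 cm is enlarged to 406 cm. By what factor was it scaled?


Original length = 58 cm
Scaled length = 406 cm
Scale factor = 406 / 58
= 7

7


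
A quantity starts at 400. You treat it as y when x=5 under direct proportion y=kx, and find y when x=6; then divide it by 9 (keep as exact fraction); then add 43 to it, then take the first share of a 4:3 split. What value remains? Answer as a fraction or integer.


Start with 400.
Step 1: Direct prop: k = (400)/5; new y = k*6 = 400*6/5 = 480
Step 2: Divide by 9: 480 / 9 = 160/3
Step 3: Add 43: 160/3+43=289/3; split 4:3 first = 289/3*4/7 = 1156/21
Final result = 1156/21

1156/21


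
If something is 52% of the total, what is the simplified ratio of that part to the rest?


Part = 52%, Remainder = 48%
Ratio = 52:48
GCD(52, 48) = 4
Simplify: 13:12 = 13:12

13:12


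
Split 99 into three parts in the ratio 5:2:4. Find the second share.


Ratio = 5:2:4
Total parts = 5 + 2 + 4 = 11
Value per part = 99 / 11 = 9
First share = 5 * 9 = 45
Middle share = 2 * 9 = 18
Third share = 4 * 9 = 36

18


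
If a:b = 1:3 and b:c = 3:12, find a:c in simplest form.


Given a:b = 1:3 and b:c = 3:12
Make b consistent. Multiply first ratio by 3: a:b = 3:9
Multiply second ratio by 3: b:c = 9:36
Now b = 9 in both, so a:b:c = 3:9:36
Therefore a:c = 3:36
Simplify by GCD: a:c = 1:12

1:12


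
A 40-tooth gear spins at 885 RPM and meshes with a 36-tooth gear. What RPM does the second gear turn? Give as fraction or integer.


Gear ratio: teeth_A * RPM_A = teeth_B * RPM_B
40 * 885 = 36 * RPM_B
35400 = 36 * RPM_B
RPM_B = 35400 / 36
RPM_B = 2950/3

2950/3


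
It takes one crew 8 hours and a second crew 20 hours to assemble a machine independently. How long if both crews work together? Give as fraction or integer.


Rate of A = 1/8 job per hour
Rate of B = 1/20 job per hour
Combined rate = 1/8 + 1/20
Find common denominator: (20 + 8)/(8*20) = 28/160
Combined rate = 7/40 job per hour
Time together = 1 / (7/40) = 40/7 hours

40/7


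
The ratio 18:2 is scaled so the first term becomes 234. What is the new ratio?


Original ratio: 18:2
First term target: 234
Scale factor = 234 / 18 = 13
Multiply second term: 2 * 13 = 26
Equivalent ratio = 234:26

234:26


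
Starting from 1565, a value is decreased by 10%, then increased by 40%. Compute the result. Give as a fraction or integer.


Start: 1565
Step 1: decrease by 10% => multiply by 90/100
  1565 * 90/100 = 2817/2
Step 2: increase by 40% => multiply by 140/100
  2817/2 * 140/100 = 19719/10
Final value = 19719/10

19719/10


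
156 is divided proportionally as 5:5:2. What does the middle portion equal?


Ratio = 5:5:2
Total parts = 5 + 5 + 2 = 12
Value per part = 156 / 12 = 13
First share = 5 * 13 = 65
Middle share = 5 * 13 = 65
Third share = 2 * 13 = 26

65


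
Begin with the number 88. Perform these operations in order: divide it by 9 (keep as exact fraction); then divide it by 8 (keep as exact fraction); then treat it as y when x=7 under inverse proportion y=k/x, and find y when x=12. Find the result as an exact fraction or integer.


Start with 88.
Step 1: Divide by 9: 88 / 9 = 88/9
Step 2: Divide by 8: 88/9 / 8 = 11/9
Step 3: Inverse prop: k = (11/9)*7; new y = k/12 = 11/9*7/12 = 77/108
Final result = 77/108

77/108


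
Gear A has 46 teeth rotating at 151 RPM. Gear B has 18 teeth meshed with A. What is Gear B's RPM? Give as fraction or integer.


Gear ratio: teeth_A * RPM_A = teeth_B * RPM_B
46 * 151 = 18 * RPM_B
6946 = 18 * RPM_B
RPM_B = 6946 / 18
RPM_B = 3473/9

3473/9


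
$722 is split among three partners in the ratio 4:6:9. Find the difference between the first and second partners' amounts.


Total parts = 4 + 6 + 9 = 19
Value per part = 722 / 19 = 38
Shares: 4*38=152, 6*38=228, 9*38=342
First share = 152, second share = 228
Difference = |152 - 228| = 76

76


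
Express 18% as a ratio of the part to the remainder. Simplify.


Part = 18%, Remainder = 82%
Ratio = 18:82
GCD(18, 82) = 2
Simplify: 9:41 = 9:41

9:41


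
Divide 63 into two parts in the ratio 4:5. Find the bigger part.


Total parts = 4 + 5 = 9
Value per part = 63 / 9 = 7
First share = 4 * 7 = 28
Second share = 5 * 7 = 35
Larger share = 35

35


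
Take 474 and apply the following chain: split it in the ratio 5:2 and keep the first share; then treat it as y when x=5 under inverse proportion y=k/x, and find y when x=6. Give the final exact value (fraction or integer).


Start with 474.
Step 1: Split 5:2, first share = 474 * 5/7 = 2370/7
Step 2: Inverse prop: k = (2370/7)*5; new y = k/6 = 2370/7*5/6 = 1975/7
Final result = 1975/7

1975/7


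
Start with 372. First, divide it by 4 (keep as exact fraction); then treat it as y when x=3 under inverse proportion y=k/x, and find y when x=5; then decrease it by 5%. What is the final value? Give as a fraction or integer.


Start with 372.
Step 1: Divide by 4: 372 / 4 = 93
Step 2: Inverse prop: k = (93)*3; new y = k/5 = 93*3/5 = 279/5
Step 3: Decrease by 5%: 279/5 * 95/100 = 5301/100
Final result = 5301/100

5301/100


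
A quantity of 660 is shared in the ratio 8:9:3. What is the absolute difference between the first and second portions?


Total parts = 8 + 9 + 3 = 20
Value per part = 660 / 20 = 33
Shares: 8*33=264, 9*33=297, 3*33=99
First share = 264, second share = 297
Difference = |264 - 297| = 33

33


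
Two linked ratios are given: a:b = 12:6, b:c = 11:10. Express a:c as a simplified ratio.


Given a:b = 12:6 and b:c = 11:10
Make b consistent. Multiply first ratio by 11: a:b = 132:66
Multiply second ratio by 6: b:c = 66:60
Now b = 66 in both, so a:b:c = 132:66:60
Therefore a:c = 132:60
Simplify by GCD: a:c = 11:5

11:5


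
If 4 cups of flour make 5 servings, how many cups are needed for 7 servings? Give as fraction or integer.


Original: 4 cups for 5 servings
Target servings = 7
Scaling factor = 7/5
New amount = 4 * 7/5
= 28/5
= 28/5 cups

28/5


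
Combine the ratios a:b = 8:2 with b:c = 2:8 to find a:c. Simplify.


Given a:b = 8:2 and b:c = 2:8
Make b consistent. Multiply first ratio by 2: a:b = 16:4
Multiply second ratio by 2: b:c = 4:16
Now b = 4 in both, so a:b:c = 16:4:16
Therefore a:c = 16:16
Simplify by GCD: a:c = 1:1

1:1


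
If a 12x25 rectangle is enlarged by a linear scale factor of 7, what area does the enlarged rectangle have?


Original dimensions: 12 x 25
Enlargement factor = 7
New width = 12 * 7 = 84
New height = 25 * 7 = 175
New area = 84 * 175 = 14700

14700


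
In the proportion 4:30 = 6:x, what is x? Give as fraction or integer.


Setting up: 4/30 = 6/x
Cross multiply: 4 * x = 30 * 6
4x = 180
x = 180/4
x = 45

45


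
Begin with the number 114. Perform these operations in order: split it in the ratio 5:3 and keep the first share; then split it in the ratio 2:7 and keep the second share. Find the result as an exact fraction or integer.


Start with 114.
Step 1: Split 5:3, first share = 114 * 5/8 = 285/4
Step 2: Split 2:7, second share = 285/4 * 7/9 = 665/12
Final result = 665/12

665/12


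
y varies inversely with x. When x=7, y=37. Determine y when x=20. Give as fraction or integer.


Inverse proportion: y = k/x
Find k: k = 7 * 37 = 259
Compute y at x=20: y = 259/20
y = 259/20

259/20


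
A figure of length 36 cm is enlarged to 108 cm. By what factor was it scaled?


Original length = 36 cm
Scaled length = 108 cm
Scale factor = 108 / 36
= 3

3


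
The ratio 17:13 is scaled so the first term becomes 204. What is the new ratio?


Original ratio: 17:13
First term target: 204
Scale factor = 204 / 17 = 12
Multiply second term: 13 * 12 = 156
Equivalent ratio = 204:156

204:156


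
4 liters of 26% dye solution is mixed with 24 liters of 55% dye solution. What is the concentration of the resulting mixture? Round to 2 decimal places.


Solute in mixture 1 = 26% of 4 L = 4*26/100 = 26/25 L
Solute in mixture 2 = 55% of 24 L = 24*55/100 = 66/5 L
Total solute = 26/25 + 66/5 = 356/25 L
Total volume = 4 + 24 = 28 L
Final concentration = 356/25/28 * 100 = 50.86%

50.86


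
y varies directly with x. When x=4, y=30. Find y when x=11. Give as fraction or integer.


Direct proportion: y = kx
Find k: k = 30/4 = 15/2
Compute y at x=11: y = 15/2 * 11
y = 165/2

165/2


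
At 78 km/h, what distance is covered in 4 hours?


Using distance = speed * time
Speed = 78 km/h
Time = 4 hours
Distance = 78 * 4
= 312 km

312


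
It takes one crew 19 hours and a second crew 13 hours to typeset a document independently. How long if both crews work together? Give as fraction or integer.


Rate of A = 1/19 job per hour
Rate of B = 1/13 job per hour
Combined rate = 1/19 + 1/13
Find common denominator: (13 + 19)/(19*13) = 32/247
Combined rate = 32/247 job per hour
Time together = 1 / (32/247) = 247/32 hours

247/32


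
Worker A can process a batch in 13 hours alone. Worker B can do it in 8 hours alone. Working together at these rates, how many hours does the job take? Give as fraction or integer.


Rate of A = 1/13 job per hour
Rate of B = 1/8 job per hour
Combined rate = 1/13 + 1/8
Find common denominator: (8 + 13)/(13*8) = 21/104
Combined rate = 21/104 job per hour
Time together = 1 / (21/104) = 104/21 hours

104/21


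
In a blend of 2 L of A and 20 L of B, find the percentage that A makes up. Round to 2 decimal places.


Volume of A = 2 L
Volume of B = 20 L
Total volume = 2 + 20 = 22 L
Percentage of A = (2/22) * 100
= 9.09%

9.09


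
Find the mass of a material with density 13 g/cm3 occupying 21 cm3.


Using mass = density * volume
Density = 13 g/cm3
Volume = 21 cm3
Mass = 13 * 21
= 273 g

273


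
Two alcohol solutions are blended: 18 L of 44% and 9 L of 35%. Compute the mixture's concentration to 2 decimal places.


Solute in mixture 1 = 44% of 18 L = 18*44/100 = 198/25 L
Solute in mixture 2 = 35% of 9 L = 9*35/100 = 63/20 L
Total solute = 198/25 + 63/20 = 1107/100 L
Total volume = 18 + 9 = 27 L
Final concentration = 1107/100/27 * 100 = 41.00%

41.00


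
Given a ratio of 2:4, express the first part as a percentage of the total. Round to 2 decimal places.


Total parts = 2 + 4 = 6
First part fraction = 2/6
Percentage = (2/6) * 100
= 0.333333 * 100
= 33.33%

33.33


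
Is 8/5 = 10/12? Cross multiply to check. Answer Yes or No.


Cross multiply to check 8/5 = 10/12
Left cross product: 8 * 12 = 96
Right cross product: 5 * 10 = 50
96 != 50
Not equal, so proportions differ => No

No


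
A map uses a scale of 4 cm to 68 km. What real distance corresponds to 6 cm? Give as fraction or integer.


Map scale: 4 cm = 68 km
Measured distance on map = 6 cm
Set up proportion: 6 * 68 / 4
= 408 / 4
= 102 km

102


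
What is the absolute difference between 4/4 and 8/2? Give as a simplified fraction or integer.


Simplify: 4/4 = 1 and 8/2 = 4
Find common denominator: LCD = 1
Convert: 1/1 and 4/1
Difference = |1 - 4|/1 = 3/1
Simplified = 3

3


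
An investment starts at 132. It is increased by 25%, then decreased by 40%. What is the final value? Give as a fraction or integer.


Start: 132
Step 1: increase by 25% => multiply by 125/100
  132 * 125/100 = 165
Step 2: decrease by 40% => multiply by 60/100
  165 * 60/100 = 99
Final value = 99

99


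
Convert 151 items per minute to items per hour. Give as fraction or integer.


Converting from per minute to per hour
Rate = 151 items per minute
Multiply by 60: 151 * 60
= 9060 items per hour

9060


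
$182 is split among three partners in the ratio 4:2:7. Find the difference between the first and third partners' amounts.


Total parts = 4 + 2 + 7 = 13
Value per part = 182 / 13 = 14
Shares: 4*14=56, 2*14=28, 7*14=98
First share = 56, third share = 98
Difference = |56 - 98| = 42

42


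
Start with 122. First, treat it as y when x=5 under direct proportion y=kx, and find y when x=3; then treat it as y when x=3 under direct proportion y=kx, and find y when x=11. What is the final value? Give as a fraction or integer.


Start with 122.
Step 1: Direct prop: k = (122)/5; new y = k*3 = 122*3/5 = 366/5
Step 2: Direct prop: k = (366/5)/3; new y = k*11 = 366/5*11/3 = 1342/5
Final result = 1342/5

1342/5


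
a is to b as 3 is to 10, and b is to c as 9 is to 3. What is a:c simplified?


Given a:b = 3:10 and b:c = 9:3
Make b consistent. Multiply first ratio by 9: a:b = 27:90
Multiply second ratio by 10: b:c = 90:30
Now b = 90 in both, so a:b:c = 27:90:30
Therefore a:c = 27:30
Simplify by GCD: a:c = 9:10

9:10


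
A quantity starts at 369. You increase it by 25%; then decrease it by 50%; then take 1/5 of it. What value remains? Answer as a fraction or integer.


Start with 369.
Step 1: Increase by 25%: 369 * 125/100 = 1845/4
Step 2: Decrease by 50%: 1845/4 * 50/100 = 1845/8
Step 3: Take 1/5: 1845/8 * 1/5 = 369/8
Final result = 369/8

369/8


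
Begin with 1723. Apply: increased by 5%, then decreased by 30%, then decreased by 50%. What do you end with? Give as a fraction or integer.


Start: 1723
Step 1: increase by 5% => multiply by 105/100
  1723 * 105/100 = 36183/20
Step 2: decrease by 30% => multiply by 70/100
  36183/20 * 70/100 = 253281/200
Step 3: decrease by 50% => multiply by 50/100
  253281/200 * 50/100 = 253281/400
Final value = 253281/400

253281/400


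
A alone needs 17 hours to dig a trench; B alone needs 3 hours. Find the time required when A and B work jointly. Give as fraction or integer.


Rate of A = 1/17 job per hour
Rate of B = 1/3 job per hour
Combined rate = 1/17 + 1/3
Find common denominator: (3 + 17)/(17*3) = 20/51
Combined rate = 20/51 job per hour
Time together = 1 / (20/51) = 51/20 hours

51/20


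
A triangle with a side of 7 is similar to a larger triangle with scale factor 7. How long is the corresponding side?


Similar triangles have proportional sides
Scale factor = 7
Smaller side = 7
Corresponding larger side = 7 * 7
= 49

49


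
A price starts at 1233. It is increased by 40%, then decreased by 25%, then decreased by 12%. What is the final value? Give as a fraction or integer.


Start: 1233
Step 1: increase by 40% => multiply by 140/100
  1233 * 140/100 = 8631/5
Step 2: decrease by 25% => multiply by 75/100
  8631/5 * 75/100 = 25893/20
Step 3: decrease by 12% => multiply by 88/100
  25893/20 * 88/100 = 284823/250
Final value = 284823/250

284823/250


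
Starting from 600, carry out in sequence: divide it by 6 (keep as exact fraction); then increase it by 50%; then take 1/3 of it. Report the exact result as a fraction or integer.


Start with 600.
Step 1: Divide by 6: 600 / 6 = 100
Step 2: Increase by 50%: 100 * 150/100 = 150
Step 3: Take 1/3: 150 * 1/3 = 50
Final result = 50

50


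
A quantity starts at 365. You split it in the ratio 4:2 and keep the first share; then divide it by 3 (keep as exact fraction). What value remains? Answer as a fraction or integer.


Start with 365.
Step 1: Split 4:2, first share = 365 * 4/6 = 730/3
Step 2: Divide by 3: 730/3 / 3 = 730/9
Final result = 730/9

730/9


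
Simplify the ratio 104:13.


Find GCD(104, 13)
GCD = 13
Divide both by 13: 104/13 = 8, 13/13 = 1
Simplified ratio = 8:1

8:1


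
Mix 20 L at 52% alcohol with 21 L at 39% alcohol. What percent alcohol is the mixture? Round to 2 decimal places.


Solute in mixture 1 = 52% of 20 L = 20*52/100 = 52/5 L
Solute in mixture 2 = 39% of 21 L = 21*39/100 = 819/100 L
Total solute = 52/5 + 819/100 = 1859/100 L
Total volume = 20 + 21 = 41 L
Final concentration = 1859/100/41 * 100 = 45.34%

45.34


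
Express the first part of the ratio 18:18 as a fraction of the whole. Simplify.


Total parts = 18 + 18 = 36
First part fraction = 18/36
Simplify: 18/36 = 1/2

1/2


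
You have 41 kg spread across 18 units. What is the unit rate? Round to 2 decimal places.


Total kg = 41
Number of units = 18
Unit rate = 41 / 18
= 2.28 kg per unit

2.28


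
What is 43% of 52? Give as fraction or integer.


Compute 43% of 52
Convert percentage: 43% = 43/100
Multiply: 52 * 43/100
= 2236/100
= 559/25

559/25


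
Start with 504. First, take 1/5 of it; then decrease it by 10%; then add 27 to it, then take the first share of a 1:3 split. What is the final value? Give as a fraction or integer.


Start with 504.
Step 1: Take 1/5: 504 * 1/5 = 504/5
Step 2: Decrease by 10%: 504/5 * 90/100 = 2268/25
Step 3: Add 27: 2268/25+27=2943/25; split 1:3 first = 2943/25*1/4 = 2943/100
Final result = 2943/100

2943/100


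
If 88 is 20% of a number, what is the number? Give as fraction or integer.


Given: 88 is 20% of the whole
Set up: 88 = 20/100 * whole
whole = 88 * 100 / 20
whole = 8800 / 20
whole = 440

440


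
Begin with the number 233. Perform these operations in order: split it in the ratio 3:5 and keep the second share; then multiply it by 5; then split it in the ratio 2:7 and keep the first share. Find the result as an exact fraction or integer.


Start with 233.
Step 1: Split 3:5, second share = 233 * 5/8 = 1165/8
Step 2: Multiply by 5: 1165/8 * 5 = 5825/8
Step 3: Split 2:7, first share = 5825/8 * 2/9 = 5825/36
Final result = 5825/36

5825/36


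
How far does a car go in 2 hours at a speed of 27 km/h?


Using distance = speed * time
Speed = 27 km/h
Time = 2 hours
Distance = 27 * 2
= 54 km

54


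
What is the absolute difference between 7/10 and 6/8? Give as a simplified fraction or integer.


Simplify: 7/10 = 7/10 and 6/8 = 3/4
Find common denominator: LCD = 20
Convert: 14/20 and 15/20
Difference = |14 - 15|/20 = 1/20
Simplified = 1/20

1/20


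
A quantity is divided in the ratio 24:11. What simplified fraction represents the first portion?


Total parts = 24 + 11 = 35
First part fraction = 24/35
Simplify: 24/35 = 24/35

24/35


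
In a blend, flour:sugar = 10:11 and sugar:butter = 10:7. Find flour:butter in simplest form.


Given a:b = 10:11 and b:c = 10:7
Make b consistent. Multiply first ratio by 10: a:b = 100:110
Multiply second ratio by 11: b:c = 110:77
Now b = 110 in both, so a:b:c = 100:110:77
Therefore a:c = 100:77
Simplify by GCD: a:c = 100:77

100:77


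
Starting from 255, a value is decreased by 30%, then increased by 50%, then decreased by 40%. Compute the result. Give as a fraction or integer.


Start: 255
Step 1: decrease by 30% => multiply by 70/100
  255 * 70/100 = 357/2
Step 2: increase by 50% => multiply by 150/100
  357/2 * 150/100 = 1071/4
Step 3: decrease by 40% => multiply by 60/100
  1071/4 * 60/100 = 3213/20
Final value = 3213/20

3213/20


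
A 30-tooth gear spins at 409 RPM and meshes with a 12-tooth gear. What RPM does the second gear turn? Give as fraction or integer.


Gear ratio: teeth_A * RPM_A = teeth_B * RPM_B
30 * 409 = 12 * RPM_B
12270 = 12 * RPM_B
RPM_B = 12270 / 12
RPM_B = 2045/2

2045/2


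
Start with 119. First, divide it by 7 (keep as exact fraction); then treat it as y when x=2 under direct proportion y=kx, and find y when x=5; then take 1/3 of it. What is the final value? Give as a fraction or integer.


Start with 119.
Step 1: Divide by 7: 119 / 7 = 17
Step 2: Direct prop: k = (17)/2; new y = k*5 = 17*5/2 = 85/2
Step 3: Take 1/3: 85/2 * 1/3 = 85/6
Final result = 85/6

85/6


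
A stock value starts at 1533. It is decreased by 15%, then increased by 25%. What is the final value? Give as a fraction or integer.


Start: 1533
Step 1: decrease by 15% => multiply by 85/100
  1533 * 85/100 = 26061/20
Step 2: increase by 25% => multiply by 125/100
  26061/20 * 125/100 = 26061/16
Final value = 26061/16

26061/16
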